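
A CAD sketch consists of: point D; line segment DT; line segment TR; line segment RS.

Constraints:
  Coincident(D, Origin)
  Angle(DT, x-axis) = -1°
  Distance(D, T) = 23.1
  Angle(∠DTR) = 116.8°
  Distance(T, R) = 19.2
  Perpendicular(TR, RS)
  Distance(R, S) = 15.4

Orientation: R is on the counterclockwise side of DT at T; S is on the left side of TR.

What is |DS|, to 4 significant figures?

30.07

D is at the origin; DT runs at -1.0° with length 23.1, so T = 23.1·(cos -1.0°, sin -1.0°) = (23.10, -0.4032). ∠DTR = 116.8°, so TR runs at -1.0° + (180° − 116.8°) = 62.20° from the x-axis; with |TR| = 19.2, R = T + 19.2·(cos 62.20°, sin 62.20°) = (32.05, 16.58). TR is perpendicular to RS; with |RS| = 15.4 on the left of TR, S = R + 15.4·(-0.8846, 0.4664) = (18.43, 23.76). Then |DS| = |S − D| = 30.07.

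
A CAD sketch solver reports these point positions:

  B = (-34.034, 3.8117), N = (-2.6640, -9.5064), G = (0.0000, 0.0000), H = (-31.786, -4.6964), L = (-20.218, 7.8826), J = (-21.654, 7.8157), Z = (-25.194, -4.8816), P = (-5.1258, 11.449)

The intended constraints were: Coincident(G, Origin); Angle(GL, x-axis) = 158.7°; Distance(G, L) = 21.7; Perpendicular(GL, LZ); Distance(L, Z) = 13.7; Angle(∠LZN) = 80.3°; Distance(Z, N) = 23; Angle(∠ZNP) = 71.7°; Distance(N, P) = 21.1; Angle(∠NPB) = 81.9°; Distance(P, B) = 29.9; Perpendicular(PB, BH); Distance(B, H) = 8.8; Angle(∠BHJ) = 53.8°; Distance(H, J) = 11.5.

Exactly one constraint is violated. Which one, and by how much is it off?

Distance(H, J) = 11.5 — off by 4.60.

G = (0.00, 0.00) ✓; GL at 158.7° ✓; |GL| = 21.70 ✓; ∠(GL, LZ) = 90.00° ✓; |LZ| = 13.70 ✓; ∠LZN = 80.30° ✓; |ZN| = 23.00 ✓; ∠ZNP = 71.70° ✓; |NP| = 21.10 ✓; ∠NPB = 81.90° ✓; |PB| = 29.90 ✓; ∠(PB, BH) = 90.00° ✓; |BH| = 8.800 ✓; ∠BHJ = 53.80° ✓; |HJ| = 16.10 ✗.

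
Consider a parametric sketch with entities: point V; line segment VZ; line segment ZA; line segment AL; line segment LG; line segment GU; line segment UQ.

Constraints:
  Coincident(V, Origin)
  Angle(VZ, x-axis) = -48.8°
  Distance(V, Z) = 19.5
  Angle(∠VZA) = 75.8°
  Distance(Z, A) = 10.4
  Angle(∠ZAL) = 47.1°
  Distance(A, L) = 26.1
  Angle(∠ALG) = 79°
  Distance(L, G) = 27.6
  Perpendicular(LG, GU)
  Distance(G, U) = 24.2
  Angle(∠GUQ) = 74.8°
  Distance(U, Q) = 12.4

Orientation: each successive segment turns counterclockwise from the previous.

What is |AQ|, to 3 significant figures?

11.6

LG ⟂ GU, so GU runs at 19.3°; with |GU| = 24.2, U = (24.9, -27.9). ∠GUQ = 74.8° gives UQ at 124° from the x-axis; with |UQ| = 12.4, Q = (17.9, -17.7). Then |AQ| = |Q − A| = 11.6.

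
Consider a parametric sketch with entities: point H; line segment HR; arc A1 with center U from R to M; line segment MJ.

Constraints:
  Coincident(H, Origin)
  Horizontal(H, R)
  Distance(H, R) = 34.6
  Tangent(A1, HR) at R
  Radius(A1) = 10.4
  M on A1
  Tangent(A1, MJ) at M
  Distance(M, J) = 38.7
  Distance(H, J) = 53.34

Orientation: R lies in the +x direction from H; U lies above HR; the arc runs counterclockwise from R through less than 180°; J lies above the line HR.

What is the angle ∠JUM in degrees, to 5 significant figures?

74.958°

Checks: |UM| = 10.40 ✓; ∠(UM, MJ) = 90.00° ✓; |MJ| = 38.70 ✓; |HJ| = 53.34 ✓.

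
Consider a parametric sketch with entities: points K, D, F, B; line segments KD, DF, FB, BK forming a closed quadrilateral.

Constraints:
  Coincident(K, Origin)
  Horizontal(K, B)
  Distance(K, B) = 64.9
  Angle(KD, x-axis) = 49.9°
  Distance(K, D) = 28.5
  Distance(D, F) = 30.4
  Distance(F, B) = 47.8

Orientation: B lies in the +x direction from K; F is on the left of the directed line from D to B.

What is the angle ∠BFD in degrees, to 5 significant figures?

78.739°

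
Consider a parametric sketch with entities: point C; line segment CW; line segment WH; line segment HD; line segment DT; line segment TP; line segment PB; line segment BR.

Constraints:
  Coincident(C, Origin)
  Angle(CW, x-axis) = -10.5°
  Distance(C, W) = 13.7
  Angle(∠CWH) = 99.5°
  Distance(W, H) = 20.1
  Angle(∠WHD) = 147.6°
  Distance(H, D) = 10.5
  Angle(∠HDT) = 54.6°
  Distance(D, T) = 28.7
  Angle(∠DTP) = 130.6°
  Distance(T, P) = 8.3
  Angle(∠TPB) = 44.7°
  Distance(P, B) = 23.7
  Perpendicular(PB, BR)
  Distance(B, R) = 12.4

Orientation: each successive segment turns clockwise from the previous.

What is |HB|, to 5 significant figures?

6.0810

C is at the origin; CW runs at -10.5° with length 13.7, so W = (13.471, -2.4966). ∠CWH = 99.5° gives WH at -91.000° from the x-axis; with |WH| = 20.1, H = (13.120, -22.594). ∠WHD = 147.6° gives HD at -123.40° from the x-axis; with |HD| = 10.5, D = (7.3398, -31.359). ∠HDT = 54.6° gives DT at 111.20° from the x-axis; with |DT| = 28.7, T = (-3.0389, -4.6018). ∠DTP = 130.6° gives TP at 61.800° from the x-axis; with |TP| = 8.3, P = (0.88330, 2.7130). ∠TPB = 44.7° gives PB at -73.500° from the x-axis; with |PB| = 23.7, B = (7.6145, -20.011). Then |HB| = |B − H| = 6.0810.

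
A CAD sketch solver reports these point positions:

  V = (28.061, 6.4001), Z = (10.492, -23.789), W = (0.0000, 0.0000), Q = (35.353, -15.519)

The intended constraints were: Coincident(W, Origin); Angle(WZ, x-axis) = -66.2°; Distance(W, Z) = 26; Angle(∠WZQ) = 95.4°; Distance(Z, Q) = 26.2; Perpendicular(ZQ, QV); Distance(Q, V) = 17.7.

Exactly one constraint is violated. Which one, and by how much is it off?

Distance(Q, V) = 17.7 — off by 5.40.

W = (0.00, 0.00) ✓; WZ at -66.20° ✓; |WZ| = 26.00 ✓; ∠WZQ = 95.40° ✓; |ZQ| = 26.20 ✓; ∠(ZQ, QV) = 90.00° ✓; |QV| = 23.10 ✗.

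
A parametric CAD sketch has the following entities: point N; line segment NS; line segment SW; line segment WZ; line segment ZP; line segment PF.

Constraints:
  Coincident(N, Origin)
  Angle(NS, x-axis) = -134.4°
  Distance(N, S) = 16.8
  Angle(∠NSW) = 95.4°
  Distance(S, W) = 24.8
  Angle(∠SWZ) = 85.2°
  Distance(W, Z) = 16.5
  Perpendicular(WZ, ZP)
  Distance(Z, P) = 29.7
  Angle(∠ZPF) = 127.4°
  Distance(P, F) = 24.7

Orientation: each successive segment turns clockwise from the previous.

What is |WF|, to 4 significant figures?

44.81

The perpendicularity gives ZP at right angles to WZ, so ZP runs at -43.80°; with |ZP| = 29.7, P = (1.829, -5.044). ∠ZPF = 127.4° gives PF at -96.40° from the x-axis; with |PF| = 24.7, F = (-0.9242, -29.59). Then |WF| = |F − W| = 44.81.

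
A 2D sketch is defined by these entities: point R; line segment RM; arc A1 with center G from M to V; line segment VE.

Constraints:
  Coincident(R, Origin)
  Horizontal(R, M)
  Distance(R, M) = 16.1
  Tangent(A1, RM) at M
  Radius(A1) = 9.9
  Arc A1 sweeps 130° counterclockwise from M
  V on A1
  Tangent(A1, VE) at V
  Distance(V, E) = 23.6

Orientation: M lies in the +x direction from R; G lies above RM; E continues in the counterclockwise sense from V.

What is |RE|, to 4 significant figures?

35.38

R is at the origin; R and M share the same y with |RM| = 16.1 and M on the +x side, so M = (16.10, 0.000). Tangency of A1 to RM means the radius GM is perpendicular to RM, so G = M + (0, 9.9) = (16.10, 9.900). On A1, M sits at bearing -90° from G; a 130° counterclockwise sweep puts V at bearing 40°, so V = G + 9.9·(cos 40°, sin 40°) = (23.68, 16.26). Tangency of A1 to VE means the radius GV is perpendicular to VE, so VE runs along (−sin 40°, cos 40°); with |VE| = 23.6, E = (8.514, 34.34). Then |RE| = |E − R| = 35.38.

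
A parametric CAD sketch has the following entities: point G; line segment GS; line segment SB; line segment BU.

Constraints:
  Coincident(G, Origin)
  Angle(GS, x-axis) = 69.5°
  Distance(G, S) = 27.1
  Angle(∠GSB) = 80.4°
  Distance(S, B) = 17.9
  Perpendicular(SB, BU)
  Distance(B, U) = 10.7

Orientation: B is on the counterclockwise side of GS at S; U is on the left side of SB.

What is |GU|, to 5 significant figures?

20.873

G is at the origin; GS runs at 69.5° with length 27.1, so S = 27.1·(cos 69.5°, sin 69.5°) = (9.4906, 25.384). ∠GSB = 80.4°, so SB runs at 69.5° + (180° − 80.4°) = 169.10° from the x-axis; with |SB| = 17.9, B = S + 17.9·(cos 169.10°, sin 169.10°) = (-8.0864, 28.769). SB is perpendicular to BU; with |BU| = 10.7 on the left of SB, U = B + 10.7·(-0.18910, -0.98196) = (-10.110, 18.262). Then |GU| = |U − G| = 20.873.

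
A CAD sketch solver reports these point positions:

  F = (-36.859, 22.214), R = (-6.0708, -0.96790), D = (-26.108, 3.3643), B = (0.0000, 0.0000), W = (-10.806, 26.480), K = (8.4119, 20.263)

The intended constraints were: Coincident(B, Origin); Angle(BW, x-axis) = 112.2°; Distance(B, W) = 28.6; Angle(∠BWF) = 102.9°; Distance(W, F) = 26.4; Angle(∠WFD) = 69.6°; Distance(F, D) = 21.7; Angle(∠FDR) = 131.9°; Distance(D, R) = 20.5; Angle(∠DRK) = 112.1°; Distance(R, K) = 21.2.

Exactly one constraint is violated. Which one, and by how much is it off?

Distance(R, K) = 21.2 — off by 4.50.

B = (0.00, 0.00) ✓; BW at 112.2° ✓; |BW| = 28.60 ✓; ∠BWF = 102.9° ✓; |WF| = 26.40 ✓; ∠WFD = 69.60° ✓; |FD| = 21.70 ✓; ∠FDR = 131.9° ✓; |DR| = 20.50 ✓; ∠DRK = 112.1° ✓; |RK| = 25.70 ✗.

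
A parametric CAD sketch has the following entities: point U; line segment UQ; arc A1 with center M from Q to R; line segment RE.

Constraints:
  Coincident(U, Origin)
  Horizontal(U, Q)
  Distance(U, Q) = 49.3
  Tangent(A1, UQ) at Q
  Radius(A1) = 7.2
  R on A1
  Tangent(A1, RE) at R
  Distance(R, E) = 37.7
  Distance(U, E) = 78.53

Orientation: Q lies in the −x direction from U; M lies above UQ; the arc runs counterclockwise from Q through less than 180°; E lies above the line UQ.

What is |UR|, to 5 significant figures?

45.134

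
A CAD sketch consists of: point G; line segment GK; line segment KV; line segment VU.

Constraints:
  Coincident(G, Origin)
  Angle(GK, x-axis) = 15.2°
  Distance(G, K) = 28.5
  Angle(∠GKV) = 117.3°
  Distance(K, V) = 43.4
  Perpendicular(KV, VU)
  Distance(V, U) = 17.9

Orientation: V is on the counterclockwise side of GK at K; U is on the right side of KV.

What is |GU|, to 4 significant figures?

71.12

G is at the origin; GK runs at 15.2° with length 28.5, so K = 28.5·(cos 15.2°, sin 15.2°) = (27.50, 7.472). ∠GKV = 117.3°, so KV runs at 15.2° + (180° − 117.3°) = 77.90° from the x-axis; with |KV| = 43.4, V = K + 43.4·(cos 77.90°, sin 77.90°) = (36.60, 49.91). The perpendicularity gives VU at right angles to KV; with |VU| = 17.9 on the right of KV, U = V + 17.9·(0.9778, -0.2096) = (54.10, 46.16). Then |GU| = |U − G| = 71.12.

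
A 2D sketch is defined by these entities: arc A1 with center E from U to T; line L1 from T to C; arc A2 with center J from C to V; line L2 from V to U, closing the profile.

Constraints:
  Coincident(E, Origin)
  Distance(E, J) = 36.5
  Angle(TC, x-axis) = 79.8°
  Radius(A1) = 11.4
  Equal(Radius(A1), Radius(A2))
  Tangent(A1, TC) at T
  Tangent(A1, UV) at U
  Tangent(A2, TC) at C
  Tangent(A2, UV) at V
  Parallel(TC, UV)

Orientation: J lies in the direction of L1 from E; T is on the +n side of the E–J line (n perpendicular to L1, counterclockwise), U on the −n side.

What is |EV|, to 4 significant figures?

38.24

The slot axis is L1's direction at 79.8°, so u = (cos 79.8°, sin 79.8°) = (0.1771, 0.9842) and n = (−sin 79.8°, cos 79.8°) = (-0.9842, 0.1771). E is at the origin and J lies 36.5 along u from E, so J = 36.5·u = (6.464, 35.92). Tangency of A1 to both parallel lines with radius 11.4 puts T and U at E ± 11.4·n: T = (-11.22, 2.019), U = (11.22, -2.019). Equal radii place C and V the same way about J: C = J + 11.4·n = (-4.756, 37.94), V = J − 11.4·n = (17.68, 33.90). Then |EV| = |V − E| = 38.24.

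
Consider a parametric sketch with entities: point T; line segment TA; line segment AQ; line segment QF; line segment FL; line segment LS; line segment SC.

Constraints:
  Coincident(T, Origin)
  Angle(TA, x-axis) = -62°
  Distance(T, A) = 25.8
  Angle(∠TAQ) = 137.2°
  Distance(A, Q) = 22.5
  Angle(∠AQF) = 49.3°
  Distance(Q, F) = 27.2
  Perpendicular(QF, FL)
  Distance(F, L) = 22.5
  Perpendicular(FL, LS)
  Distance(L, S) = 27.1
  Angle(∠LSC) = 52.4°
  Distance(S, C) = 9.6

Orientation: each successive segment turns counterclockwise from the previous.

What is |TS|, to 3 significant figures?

40.3

T is at the origin; TA runs at -62.0° with length 25.8, so A = (12.1, -22.8). ∠TAQ = 137.2° gives AQ at -19.2° from the x-axis; with |AQ| = 22.5, Q = (33.4, -30.2). ∠AQF = 49.3° gives QF at 112° from the x-axis; with |QF| = 27.2, F = (23.4, -4.87). QF ⟂ FL, so FL runs at -158°; with |FL| = 22.5, L = (2.46, -13.1). FL is perpendicular to LS, so LS runs at -68.5°; with |LS| = 27.1, S = (12.4, -38.3). Then |TS| = |S − T| = 40.3.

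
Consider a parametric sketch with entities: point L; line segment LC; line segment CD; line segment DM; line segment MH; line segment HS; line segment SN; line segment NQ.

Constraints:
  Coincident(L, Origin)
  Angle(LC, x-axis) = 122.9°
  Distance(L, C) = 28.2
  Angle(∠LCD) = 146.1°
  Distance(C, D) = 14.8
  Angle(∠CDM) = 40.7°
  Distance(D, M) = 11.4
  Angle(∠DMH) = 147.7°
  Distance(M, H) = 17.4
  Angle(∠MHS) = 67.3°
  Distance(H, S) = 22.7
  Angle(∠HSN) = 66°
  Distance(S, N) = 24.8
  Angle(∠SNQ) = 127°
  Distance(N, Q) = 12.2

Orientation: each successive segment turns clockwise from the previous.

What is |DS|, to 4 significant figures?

23.55

∠DMH = 147.7° gives MH at -82.60° from the x-axis; with |MH| = 17.4, H = (-5.536, 12.45). ∠MHS = 67.3° gives HS at 164.7° from the x-axis; with |HS| = 22.7, S = (-27.43, 18.44). Then |DS| = |S − D| = 23.55.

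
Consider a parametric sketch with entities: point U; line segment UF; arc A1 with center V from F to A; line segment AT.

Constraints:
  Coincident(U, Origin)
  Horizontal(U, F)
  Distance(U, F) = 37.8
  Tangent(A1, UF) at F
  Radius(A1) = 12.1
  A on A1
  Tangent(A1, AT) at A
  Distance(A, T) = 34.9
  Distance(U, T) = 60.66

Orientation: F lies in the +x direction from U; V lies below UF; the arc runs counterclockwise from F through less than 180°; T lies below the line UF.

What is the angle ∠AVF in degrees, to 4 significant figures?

106.0°

U is at the origin; UF is horizontal with |UF| = 37.8 and F on the +x side, so F = (37.80, 0.000). Tangency of A1 to UF means the radius VF is perpendicular to UF, so V = F + (0, -12.1) = (37.80, -12.10). Since VA ⟂ AT (tangency), |VT| = √(12.1² + 34.9²) = 36.94 regardless of where A sits on A1. So T lies on both circle(U, 60.66) and circle(V, 36.94); the below-UF intersection is T = (35.78, -48.98). A is the foot of the tangent from T: A = (26.17, -15.43).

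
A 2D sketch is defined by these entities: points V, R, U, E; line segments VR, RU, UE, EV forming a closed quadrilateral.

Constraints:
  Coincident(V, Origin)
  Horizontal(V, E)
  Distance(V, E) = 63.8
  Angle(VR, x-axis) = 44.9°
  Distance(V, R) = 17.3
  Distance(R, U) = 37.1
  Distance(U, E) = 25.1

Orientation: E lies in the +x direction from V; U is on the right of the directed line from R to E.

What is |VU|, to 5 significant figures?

42.657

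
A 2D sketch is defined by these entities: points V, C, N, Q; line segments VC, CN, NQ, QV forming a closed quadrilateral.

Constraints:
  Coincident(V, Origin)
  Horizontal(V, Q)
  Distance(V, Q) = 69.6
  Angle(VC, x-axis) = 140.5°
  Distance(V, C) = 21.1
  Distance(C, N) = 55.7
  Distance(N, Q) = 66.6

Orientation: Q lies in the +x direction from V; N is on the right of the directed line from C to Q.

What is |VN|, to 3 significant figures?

36.5

Checks: |CN| = 55.70 ✓; |NQ| = 66.60 ✓.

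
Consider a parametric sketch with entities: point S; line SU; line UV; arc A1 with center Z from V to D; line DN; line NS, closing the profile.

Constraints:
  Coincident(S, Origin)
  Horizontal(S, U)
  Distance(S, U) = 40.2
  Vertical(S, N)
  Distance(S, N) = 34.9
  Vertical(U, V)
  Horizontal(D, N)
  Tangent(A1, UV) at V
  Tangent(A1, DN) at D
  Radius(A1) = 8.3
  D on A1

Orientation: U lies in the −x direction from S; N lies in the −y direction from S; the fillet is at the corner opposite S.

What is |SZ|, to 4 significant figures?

41.54

SN is vertical with |SN| = 34.9 and N on the −y side, so N = (0.000, -34.90). The virtual corner opposite S is at (-40.20, -34.90). Tangency of A1 to UV means the radius ZV is perpendicular to UV and tangency of A1 to DN means the radius ZD is perpendicular to DN, with radius 8.3, so the center Z sits 8.3 in from both sides at Z = (-31.90, -26.60). Then |SZ| = |Z − S| = 41.54.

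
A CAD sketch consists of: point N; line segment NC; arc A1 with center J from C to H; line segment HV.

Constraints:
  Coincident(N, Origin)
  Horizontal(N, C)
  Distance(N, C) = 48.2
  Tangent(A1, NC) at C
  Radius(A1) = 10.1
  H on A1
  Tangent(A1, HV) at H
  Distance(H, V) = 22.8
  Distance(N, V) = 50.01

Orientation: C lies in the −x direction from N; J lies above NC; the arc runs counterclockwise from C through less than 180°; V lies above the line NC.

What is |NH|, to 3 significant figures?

39.4

Checks: N.y = 0.00, C.y = 0.00 ✓; |JH| = 10.10 ✓; ∠(JH, HV) = 90.00° ✓; |HV| = 22.80 ✓; |NV| = 50.01 ✓.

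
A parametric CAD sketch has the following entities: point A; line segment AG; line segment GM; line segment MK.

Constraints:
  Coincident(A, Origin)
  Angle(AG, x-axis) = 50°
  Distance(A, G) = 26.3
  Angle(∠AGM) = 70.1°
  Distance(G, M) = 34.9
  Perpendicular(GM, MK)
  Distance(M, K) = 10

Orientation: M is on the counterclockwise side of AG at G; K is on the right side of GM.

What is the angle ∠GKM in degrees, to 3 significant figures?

74.0°

A is at the origin; AG runs at 50.0° with length 26.3, so G = 26.3·(cos 50.0°, sin 50.0°) = (16.9, 20.1). ∠AGM = 70.1°, so GM runs at 50.0° + (180° − 70.1°) = 160° from the x-axis; with |GM| = 34.9, M = G + 34.9·(cos 160°, sin 160°) = (-15.9, 32.1). GM ⟂ MK; with |MK| = 10.0 on the right of GM, K = M + 10.0·(0.344, 0.939) = (-12.4, 41.5). Then cos ∠GKM = KG·KM / (|KG||KM|), giving 74.0°.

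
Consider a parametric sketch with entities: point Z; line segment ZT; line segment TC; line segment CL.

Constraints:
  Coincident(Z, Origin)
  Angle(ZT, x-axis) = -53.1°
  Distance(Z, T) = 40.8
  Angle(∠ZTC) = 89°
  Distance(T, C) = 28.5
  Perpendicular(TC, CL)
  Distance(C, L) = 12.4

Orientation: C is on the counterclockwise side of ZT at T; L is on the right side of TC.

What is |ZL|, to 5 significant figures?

60.015

Z is at the origin; ZT runs at -53.1° with length 40.8, so T = 40.8·(cos -53.1°, sin -53.1°) = (24.497, -32.627). ∠ZTC = 89.0°, so TC runs at -53.1° + (180° − 89.0°) = 37.900° from the x-axis; with |TC| = 28.5, C = T + 28.5·(cos 37.900°, sin 37.900°) = (46.986, -15.120). TC is perpendicular to CL; with |CL| = 12.4 on the right of TC, L = C + 12.4·(0.61429, -0.78908) = (54.603, -24.905). Then |ZL| = |L − Z| = 60.015.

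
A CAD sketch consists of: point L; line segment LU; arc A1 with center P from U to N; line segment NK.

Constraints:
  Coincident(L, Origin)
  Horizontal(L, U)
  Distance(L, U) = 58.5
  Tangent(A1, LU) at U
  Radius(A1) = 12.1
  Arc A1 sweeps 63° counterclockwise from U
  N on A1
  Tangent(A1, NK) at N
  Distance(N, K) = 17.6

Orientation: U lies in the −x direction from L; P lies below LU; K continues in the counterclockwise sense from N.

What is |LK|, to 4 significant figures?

80.42

L is at the origin; LU is horizontal with |LU| = 58.5 and U on the −x side, so U = (-58.50, 0.000). Since A1 is tangent to LU there, PU ⟂ LU, so P = U + (0, -12.1) = (-58.50, -12.10). On A1, U sits at bearing 90° from P; a 63° counterclockwise sweep puts N at bearing 153°, so N = P + 12.1·(cos 153°, sin 153°) = (-69.28, -6.607). Tangency of A1 to NK means the radius PN is perpendicular to NK, so NK runs along (−sin 153°, cos 153°); with |NK| = 17.6, K = (-77.27, -22.29). Then |LK| = |K − L| = 80.42.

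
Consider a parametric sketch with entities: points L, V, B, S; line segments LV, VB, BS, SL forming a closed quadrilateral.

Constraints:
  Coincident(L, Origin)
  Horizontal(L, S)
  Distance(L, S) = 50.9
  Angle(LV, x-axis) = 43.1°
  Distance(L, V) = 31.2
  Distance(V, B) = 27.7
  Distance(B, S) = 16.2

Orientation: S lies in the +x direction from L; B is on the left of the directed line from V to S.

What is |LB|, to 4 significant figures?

52.55

L is at the origin; LS is horizontal with |LS| = 50.9 and S in +x, so S = (50.9, 0). LV runs at 43.1° with |LV| = 31.2, so V = (22.78, 21.32). B is determined by |VB| = 27.7 and |BS| = 16.2 together: it lies at the intersection of circle(V, 27.7) and circle(S, 16.2). With |VS| = 35.29, the foot of the radical line on VS is 24.80 from V and the perpendicular offset is √(27.7² − 24.80²) = 12.35. Taking the left-of-VS solution: B = (50.00, 16.17).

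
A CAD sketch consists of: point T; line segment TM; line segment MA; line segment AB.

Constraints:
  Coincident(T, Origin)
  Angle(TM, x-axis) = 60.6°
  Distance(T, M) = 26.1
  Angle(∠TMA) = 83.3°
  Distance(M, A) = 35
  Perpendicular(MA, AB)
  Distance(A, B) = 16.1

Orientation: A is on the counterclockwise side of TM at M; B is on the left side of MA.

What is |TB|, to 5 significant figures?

33.430

T is at the origin; TM runs at 60.6° with length 26.1, so M = 26.1·(cos 60.6°, sin 60.6°) = (12.813, 22.739). ∠TMA = 83.3°, so MA runs at 60.6° + (180° − 83.3°) = 157.30° from the x-axis; with |MA| = 35.0, A = M + 35.0·(cos 157.30°, sin 157.30°) = (-19.476, 36.245). The perpendicularity gives AB at right angles to MA; with |AB| = 16.1 on the left of MA, B = A + 16.1·(-0.38591, -0.92254) = (-25.689, 21.393). Then |TB| = |B − T| = 33.430.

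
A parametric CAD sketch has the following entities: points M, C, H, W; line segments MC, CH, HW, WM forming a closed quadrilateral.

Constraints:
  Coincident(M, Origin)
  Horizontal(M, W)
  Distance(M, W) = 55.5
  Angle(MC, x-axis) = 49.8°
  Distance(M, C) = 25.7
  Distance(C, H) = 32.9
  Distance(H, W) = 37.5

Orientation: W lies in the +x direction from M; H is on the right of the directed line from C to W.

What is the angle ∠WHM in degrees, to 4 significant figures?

126.9°

Checks: M.y = 0.00, W.y = 0.00 ✓; |CH| = 32.90 ✓; |HW| = 37.50 ✓.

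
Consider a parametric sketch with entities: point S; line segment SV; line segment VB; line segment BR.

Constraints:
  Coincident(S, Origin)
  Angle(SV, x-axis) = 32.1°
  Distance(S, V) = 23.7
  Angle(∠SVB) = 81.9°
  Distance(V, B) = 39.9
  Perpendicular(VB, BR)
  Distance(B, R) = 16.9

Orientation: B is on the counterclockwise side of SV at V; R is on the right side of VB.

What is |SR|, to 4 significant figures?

54.46

S is at the origin; SV runs at 32.1° with length 23.7, so V = 23.7·(cos 32.1°, sin 32.1°) = (20.08, 12.59). ∠SVB = 81.9°, so VB runs at 32.1° + (180° − 81.9°) = 130.2° from the x-axis; with |VB| = 39.9, B = V + 39.9·(cos 130.2°, sin 130.2°) = (-5.677, 43.07). The perpendicularity gives BR at right angles to VB; with |BR| = 16.9 on the right of VB, R = B + 16.9·(0.7638, 0.6455) = (7.231, 53.98). Then |SR| = |R − S| = 54.46.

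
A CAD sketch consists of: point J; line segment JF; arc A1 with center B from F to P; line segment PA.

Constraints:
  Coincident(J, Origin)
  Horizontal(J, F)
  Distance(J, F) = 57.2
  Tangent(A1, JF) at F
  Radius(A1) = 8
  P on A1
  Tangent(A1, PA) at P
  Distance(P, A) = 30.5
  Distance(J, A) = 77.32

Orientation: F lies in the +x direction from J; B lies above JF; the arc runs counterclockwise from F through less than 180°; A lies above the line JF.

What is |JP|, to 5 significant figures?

65.598

Checks: ∠(BF, FJ) = 90.00° ✓; |BF| = 8.000 ✓; |BP| = 8.000 ✓; ∠(BP, PA) = 90.00° ✓; |PA| = 30.50 ✓; |JA| = 77.32 ✓.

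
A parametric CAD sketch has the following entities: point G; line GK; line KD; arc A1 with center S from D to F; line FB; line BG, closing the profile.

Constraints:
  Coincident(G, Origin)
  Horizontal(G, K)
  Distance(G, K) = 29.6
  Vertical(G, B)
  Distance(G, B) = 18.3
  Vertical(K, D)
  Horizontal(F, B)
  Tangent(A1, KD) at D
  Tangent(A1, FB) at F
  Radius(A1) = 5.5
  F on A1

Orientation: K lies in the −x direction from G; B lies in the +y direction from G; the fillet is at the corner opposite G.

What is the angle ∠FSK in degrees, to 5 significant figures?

156.75°

G is at the origin; G and K share the same y with |GK| = 29.6 and K on the −x side, so K = (-29.600, 0.0000). G and B share the same x with |GB| = 18.3 and B on the +y side, so B = (0.0000, 18.300). The virtual corner opposite G is at (-29.600, 18.300). Since A1 is tangent to KD there, SD ⟂ KD and since A1 is tangent to FB there, SF ⟂ FB, with radius 5.5, so the center S sits 5.5 in from both sides at S = (-24.100, 12.800). That places the tangent points at D = (-29.600, 12.800) on KD and F = (-24.100, 18.300) on FB. Then cos ∠FSK = SF·SK / (|SF||SK|), giving 156.75°.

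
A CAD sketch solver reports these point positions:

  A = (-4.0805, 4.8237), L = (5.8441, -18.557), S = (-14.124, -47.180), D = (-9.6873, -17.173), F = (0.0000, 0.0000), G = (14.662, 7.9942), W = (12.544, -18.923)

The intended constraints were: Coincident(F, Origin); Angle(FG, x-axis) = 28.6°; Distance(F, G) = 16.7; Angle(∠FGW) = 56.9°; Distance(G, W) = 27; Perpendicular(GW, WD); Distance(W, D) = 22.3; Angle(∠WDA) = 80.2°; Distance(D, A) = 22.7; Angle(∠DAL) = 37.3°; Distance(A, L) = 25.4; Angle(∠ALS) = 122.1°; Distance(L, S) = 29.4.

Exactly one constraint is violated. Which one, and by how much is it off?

Distance(L, S) = 29.4 — off by 5.50.

F = (0.00, 0.00) ✓; FG at 28.60° ✓; |FG| = 16.70 ✓; ∠FGW = 56.90° ✓; |GW| = 27.00 ✓; ∠(GW, WD) = 90.00° ✓; |WD| = 22.30 ✓; ∠WDA = 80.20° ✓; |DA| = 22.70 ✓; ∠DAL = 37.30° ✓; |AL| = 25.40 ✓; ∠ALS = 122.1° ✓; |LS| = 34.90 ✗.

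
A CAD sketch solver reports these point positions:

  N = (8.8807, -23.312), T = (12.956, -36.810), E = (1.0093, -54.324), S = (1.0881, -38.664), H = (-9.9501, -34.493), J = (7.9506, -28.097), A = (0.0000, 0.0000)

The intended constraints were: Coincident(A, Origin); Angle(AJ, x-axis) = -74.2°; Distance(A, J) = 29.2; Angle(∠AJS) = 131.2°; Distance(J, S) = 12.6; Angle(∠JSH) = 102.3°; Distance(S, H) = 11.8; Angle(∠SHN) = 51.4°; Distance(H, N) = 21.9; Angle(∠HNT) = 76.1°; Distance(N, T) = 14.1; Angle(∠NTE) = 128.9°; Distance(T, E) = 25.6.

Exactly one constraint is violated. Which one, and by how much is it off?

Distance(T, E) = 25.6 — off by 4.40.

A = (0.00, 0.00) ✓; AJ at -74.20° ✓; |AJ| = 29.20 ✓; ∠AJS = 131.2° ✓; |JS| = 12.60 ✓; ∠JSH = 102.3° ✓; |SH| = 11.80 ✓; ∠SHN = 51.40° ✓; |HN| = 21.90 ✓; ∠HNT = 76.10° ✓; |NT| = 14.10 ✓; ∠NTE = 128.9° ✓; |TE| = 21.20 ✗.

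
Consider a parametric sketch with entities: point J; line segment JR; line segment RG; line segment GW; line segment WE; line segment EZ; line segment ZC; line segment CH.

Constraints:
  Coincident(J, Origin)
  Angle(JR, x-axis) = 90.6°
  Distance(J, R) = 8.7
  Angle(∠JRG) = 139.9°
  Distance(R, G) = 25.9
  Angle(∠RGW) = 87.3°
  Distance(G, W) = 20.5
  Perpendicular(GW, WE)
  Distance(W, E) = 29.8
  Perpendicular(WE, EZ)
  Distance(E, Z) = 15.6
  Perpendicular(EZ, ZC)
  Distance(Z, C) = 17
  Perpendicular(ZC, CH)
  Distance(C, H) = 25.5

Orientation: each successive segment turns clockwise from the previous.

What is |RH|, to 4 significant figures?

31.97

The perpendicularity gives ZC at right angles to EZ, so ZC runs at 47.80°; with |ZC| = 17.0, C = (11.42, 15.91). The perpendicularity gives CH at right angles to ZC, so CH runs at -42.20°; with |CH| = 25.5, H = (30.31, -1.218). Then |RH| = |H − R| = 31.97.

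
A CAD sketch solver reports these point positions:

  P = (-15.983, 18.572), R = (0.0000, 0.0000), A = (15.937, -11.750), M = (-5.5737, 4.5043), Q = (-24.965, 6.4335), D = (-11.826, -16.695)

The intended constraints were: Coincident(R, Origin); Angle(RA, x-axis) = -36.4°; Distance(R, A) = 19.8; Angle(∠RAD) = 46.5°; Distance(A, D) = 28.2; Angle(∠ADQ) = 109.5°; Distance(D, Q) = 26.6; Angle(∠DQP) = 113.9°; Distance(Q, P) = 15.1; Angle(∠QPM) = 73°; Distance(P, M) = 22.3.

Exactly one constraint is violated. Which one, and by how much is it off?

Distance(P, M) = 22.3 — off by 4.80.

R = (0.00, 0.00) ✓; RA at -36.40° ✓; |RA| = 19.80 ✓; ∠RAD = 46.50° ✓; |AD| = 28.20 ✓; ∠ADQ = 109.5° ✓; |DQ| = 26.60 ✓; ∠DQP = 113.9° ✓; |QP| = 15.10 ✓; ∠QPM = 73.00° ✓; |PM| = 17.50 ✗.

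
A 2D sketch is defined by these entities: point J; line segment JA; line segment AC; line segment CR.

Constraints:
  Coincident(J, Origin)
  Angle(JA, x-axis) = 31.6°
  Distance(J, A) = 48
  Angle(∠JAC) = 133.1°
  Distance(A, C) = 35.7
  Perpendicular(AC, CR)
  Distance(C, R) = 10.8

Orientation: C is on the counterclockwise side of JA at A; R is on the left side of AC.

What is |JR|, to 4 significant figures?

72.66

J is at the origin; JA runs at 31.6° with length 48.0, so A = 48.0·(cos 31.6°, sin 31.6°) = (40.88, 25.15). ∠JAC = 133.1°, so AC runs at 31.6° + (180° − 133.1°) = 78.50° from the x-axis; with |AC| = 35.7, C = A + 35.7·(cos 78.50°, sin 78.50°) = (48.00, 60.13). The perpendicularity gives CR at right angles to AC; with |CR| = 10.8 on the left of AC, R = C + 10.8·(-0.9799, 0.1994) = (37.42, 62.29). Then |JR| = |R − J| = 72.66.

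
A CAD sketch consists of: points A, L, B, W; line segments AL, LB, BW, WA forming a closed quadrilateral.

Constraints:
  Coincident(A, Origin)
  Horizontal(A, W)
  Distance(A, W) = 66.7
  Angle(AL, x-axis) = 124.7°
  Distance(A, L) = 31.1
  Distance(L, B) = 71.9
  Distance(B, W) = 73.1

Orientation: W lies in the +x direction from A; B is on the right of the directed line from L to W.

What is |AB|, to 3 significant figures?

42.6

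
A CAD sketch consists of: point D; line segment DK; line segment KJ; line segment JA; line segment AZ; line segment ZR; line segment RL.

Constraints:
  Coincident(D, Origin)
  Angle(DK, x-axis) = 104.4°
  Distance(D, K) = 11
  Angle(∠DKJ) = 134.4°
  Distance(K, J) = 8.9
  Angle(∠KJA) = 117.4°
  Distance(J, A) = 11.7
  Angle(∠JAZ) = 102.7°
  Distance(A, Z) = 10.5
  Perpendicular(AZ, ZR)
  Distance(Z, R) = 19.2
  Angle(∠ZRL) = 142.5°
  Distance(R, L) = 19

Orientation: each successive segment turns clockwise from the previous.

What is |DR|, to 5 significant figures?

5.6221

D is at the origin; DK runs at 104.4° with length 11.0, so K = (-2.7356, 10.654). ∠DKJ = 134.4° gives KJ at 58.800° from the x-axis; with |KJ| = 8.9, J = (1.8749, 18.267). ∠KJA = 117.4° gives JA at -3.8000° from the x-axis; with |JA| = 11.7, A = (13.549, 17.492). ∠JAZ = 102.7° gives AZ at -81.100° from the x-axis; with |AZ| = 10.5, Z = (15.174, 7.1182). The perpendicularity gives ZR at right angles to AZ, so ZR runs at -171.10°; with |ZR| = 19.2, R = (-3.7952, 4.1477). Then |DR| = |R − D| = 5.6221.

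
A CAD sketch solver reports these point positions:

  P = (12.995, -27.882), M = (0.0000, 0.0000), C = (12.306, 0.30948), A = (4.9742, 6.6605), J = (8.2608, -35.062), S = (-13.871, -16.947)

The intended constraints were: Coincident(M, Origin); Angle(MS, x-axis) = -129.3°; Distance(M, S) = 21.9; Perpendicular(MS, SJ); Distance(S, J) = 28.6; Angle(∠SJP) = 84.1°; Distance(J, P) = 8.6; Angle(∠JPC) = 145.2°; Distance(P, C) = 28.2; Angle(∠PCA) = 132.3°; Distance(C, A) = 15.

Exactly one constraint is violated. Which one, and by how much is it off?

Distance(C, A) = 15 — off by 5.30.

M = (0.00, 0.00) ✓; MS at -129.3° ✓; |MS| = 21.90 ✓; ∠(MS, SJ) = 90.00° ✓; |SJ| = 28.60 ✓; ∠SJP = 84.10° ✓; |JP| = 8.600 ✓; ∠JPC = 145.2° ✓; |PC| = 28.20 ✓; ∠PCA = 132.3° ✓; |CA| = 9.700 ✗.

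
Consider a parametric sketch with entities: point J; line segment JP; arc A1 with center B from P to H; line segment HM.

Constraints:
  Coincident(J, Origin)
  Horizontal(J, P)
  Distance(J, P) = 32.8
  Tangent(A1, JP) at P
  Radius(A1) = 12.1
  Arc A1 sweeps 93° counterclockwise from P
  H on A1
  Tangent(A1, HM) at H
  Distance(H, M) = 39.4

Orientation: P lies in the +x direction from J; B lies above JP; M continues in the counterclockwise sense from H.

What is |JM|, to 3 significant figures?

67.4

On A1, P sits at bearing -90° from B; a 93° counterclockwise sweep puts H at bearing 3°, so H = B + 12.1·(cos 3°, sin 3°) = (44.9, 12.7). Tangency of A1 to HM means the radius BH is perpendicular to HM, so HM runs along (−sin 3°, cos 3°); with |HM| = 39.4, M = (42.8, 52.1). Then |JM| = |M − J| = 67.4.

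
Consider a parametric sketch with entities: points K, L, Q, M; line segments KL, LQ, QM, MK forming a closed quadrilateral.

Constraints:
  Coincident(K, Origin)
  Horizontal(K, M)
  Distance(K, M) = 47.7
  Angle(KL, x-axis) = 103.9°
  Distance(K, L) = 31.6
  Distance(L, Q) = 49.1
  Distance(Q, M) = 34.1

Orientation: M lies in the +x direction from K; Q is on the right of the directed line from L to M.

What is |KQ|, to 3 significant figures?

20.2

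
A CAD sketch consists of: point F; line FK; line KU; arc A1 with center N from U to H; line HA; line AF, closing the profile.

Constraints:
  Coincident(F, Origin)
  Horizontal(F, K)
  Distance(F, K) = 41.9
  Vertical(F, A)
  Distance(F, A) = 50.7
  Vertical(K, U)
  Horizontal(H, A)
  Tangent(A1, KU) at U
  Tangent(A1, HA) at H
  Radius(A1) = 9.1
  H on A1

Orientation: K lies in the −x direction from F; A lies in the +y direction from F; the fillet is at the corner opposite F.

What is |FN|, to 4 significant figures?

52.98

F and A share the same x with |FA| = 50.7 and A on the +y side, so A = (0.000, 50.70). The virtual corner opposite F is at (-41.90, 50.70). A1 meets KU tangentially, so NU is at right angles to KU and since A1 is tangent to HA there, NH ⟂ HA, with radius 9.1, so the center N sits 9.1 in from both sides at N = (-32.80, 41.60). Then |FN| = |N − F| = 52.98.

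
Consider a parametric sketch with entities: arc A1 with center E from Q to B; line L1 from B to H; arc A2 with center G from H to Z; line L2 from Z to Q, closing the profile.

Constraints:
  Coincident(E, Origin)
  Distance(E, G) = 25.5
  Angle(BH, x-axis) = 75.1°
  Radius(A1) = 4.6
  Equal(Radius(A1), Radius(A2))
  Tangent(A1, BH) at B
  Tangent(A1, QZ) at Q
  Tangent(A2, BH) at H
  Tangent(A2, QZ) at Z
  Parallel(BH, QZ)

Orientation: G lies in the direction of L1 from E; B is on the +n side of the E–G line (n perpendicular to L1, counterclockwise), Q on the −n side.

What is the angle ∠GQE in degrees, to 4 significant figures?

79.77°

E is at the origin and G lies 25.5 along u from E, so G = 25.5·u = (6.557, 24.64). Tangency of A1 to both parallel lines with radius 4.6 puts B and Q at E ± 4.6·n: B = (-4.445, 1.183), Q = (4.445, -1.183). Then cos ∠GQE = QG·QE / (|QG||QE|), giving 79.77°.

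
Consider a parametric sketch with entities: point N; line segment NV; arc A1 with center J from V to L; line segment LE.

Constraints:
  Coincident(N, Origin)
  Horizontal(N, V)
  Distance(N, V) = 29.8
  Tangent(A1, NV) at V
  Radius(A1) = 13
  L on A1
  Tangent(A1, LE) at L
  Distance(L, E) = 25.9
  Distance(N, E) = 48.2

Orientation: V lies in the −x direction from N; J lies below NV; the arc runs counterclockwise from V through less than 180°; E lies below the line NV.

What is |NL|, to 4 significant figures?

45.25

N is at the origin; NV is horizontal with |NV| = 29.8 and V on the −x side, so V = (-29.80, 0.000). A1 meets NV tangentially, so JV is at right angles to NV, so J = V + (0, -13) = (-29.80, -13.00). Since JL ⟂ LE (tangency), |JE| = √(13.0² + 25.9²) = 28.98 regardless of where L sits on A1. So E lies on both circle(N, 48.2) and circle(J, 28.98); the below-NV intersection is E = (-24.52, -41.50). L is the foot of the tangent from E: L = (-40.16, -20.85).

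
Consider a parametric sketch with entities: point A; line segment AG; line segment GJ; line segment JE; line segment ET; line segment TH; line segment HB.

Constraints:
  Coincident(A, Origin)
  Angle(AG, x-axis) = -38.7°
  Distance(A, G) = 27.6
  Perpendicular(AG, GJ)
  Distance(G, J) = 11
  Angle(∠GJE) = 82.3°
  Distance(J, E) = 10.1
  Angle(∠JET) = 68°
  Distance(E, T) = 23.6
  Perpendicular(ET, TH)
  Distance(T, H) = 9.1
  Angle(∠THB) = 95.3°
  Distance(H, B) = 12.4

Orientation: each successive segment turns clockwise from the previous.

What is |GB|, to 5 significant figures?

6.6655

A is at the origin; AG runs at -38.7° with length 27.6, so G = (21.540, -17.257). AG ⟂ GJ, so GJ runs at -128.70°; with |GJ| = 11.0, J = (14.662, -25.841). ∠GJE = 82.3° gives JE at 133.60° from the x-axis; with |JE| = 10.1, E = (7.6971, -18.527). ∠JET = 68.0° gives ET at 21.600° from the x-axis; with |ET| = 23.6, T = (29.640, -9.8396). ET ⟂ TH, so TH runs at -68.400°; with |TH| = 9.1, H = (32.990, -18.301). ∠THB = 95.3° gives HB at -153.10° from the x-axis; with |HB| = 12.4, B = (21.931, -23.911). Then |GB| = |B − G| = 6.6655.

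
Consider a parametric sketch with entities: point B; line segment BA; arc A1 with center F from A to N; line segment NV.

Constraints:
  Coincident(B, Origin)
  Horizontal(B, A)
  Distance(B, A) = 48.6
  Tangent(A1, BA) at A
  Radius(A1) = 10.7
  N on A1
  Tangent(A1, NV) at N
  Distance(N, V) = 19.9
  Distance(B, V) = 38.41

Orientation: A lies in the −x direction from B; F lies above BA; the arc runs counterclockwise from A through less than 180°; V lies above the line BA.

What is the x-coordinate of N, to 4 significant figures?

-39.01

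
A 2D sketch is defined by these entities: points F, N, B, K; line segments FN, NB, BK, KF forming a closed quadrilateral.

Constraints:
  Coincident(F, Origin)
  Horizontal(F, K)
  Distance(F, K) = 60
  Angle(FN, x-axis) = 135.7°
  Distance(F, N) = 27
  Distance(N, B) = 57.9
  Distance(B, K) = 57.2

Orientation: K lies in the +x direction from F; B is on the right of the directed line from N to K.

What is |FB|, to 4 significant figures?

32.29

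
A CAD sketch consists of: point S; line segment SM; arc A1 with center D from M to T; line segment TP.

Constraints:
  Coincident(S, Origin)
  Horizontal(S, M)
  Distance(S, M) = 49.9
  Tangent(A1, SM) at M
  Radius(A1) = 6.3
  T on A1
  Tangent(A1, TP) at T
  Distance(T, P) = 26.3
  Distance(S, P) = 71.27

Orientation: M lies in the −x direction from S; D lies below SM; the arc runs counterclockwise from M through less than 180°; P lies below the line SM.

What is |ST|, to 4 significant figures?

55.91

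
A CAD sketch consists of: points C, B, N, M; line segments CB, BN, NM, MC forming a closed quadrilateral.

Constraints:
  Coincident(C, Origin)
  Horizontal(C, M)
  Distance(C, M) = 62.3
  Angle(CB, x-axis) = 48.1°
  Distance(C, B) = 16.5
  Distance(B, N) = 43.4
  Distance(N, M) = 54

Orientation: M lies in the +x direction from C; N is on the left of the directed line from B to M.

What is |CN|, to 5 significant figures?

59.835

C is at the origin; CM is horizontal with |CM| = 62.3 and M in +x, so M = (62.3, 0). CB runs at 48.1° with |CB| = 16.5, so B = (11.019, 12.281). N is determined by |BN| = 43.4 and |NM| = 54.0 together: it lies at the intersection of circle(B, 43.4) and circle(M, 54.0). With |BM| = 52.731, the foot of the radical line on BM is 16.576 from B and the perpendicular offset is √(43.4² − 16.576²) = 40.110. Taking the left-of-BM solution: N = (36.481, 47.428).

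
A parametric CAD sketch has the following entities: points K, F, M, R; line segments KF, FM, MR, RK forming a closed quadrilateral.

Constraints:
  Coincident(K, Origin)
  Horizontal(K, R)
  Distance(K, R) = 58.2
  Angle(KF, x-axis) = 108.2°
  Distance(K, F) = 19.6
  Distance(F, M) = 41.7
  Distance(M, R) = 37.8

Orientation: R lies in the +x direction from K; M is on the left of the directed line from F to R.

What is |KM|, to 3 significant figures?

45.0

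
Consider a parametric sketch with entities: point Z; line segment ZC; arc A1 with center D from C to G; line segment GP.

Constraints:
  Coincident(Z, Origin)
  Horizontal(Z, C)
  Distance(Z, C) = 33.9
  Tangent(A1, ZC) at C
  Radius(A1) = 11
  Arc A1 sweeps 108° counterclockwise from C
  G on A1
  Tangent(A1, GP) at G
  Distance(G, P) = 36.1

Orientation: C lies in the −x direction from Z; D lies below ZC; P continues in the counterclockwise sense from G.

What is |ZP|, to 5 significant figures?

58.970

Z is at the origin; ZC is horizontal with |ZC| = 33.9 and C on the −x side, so C = (-33.900, 0.0000). Tangency of A1 to ZC means the radius DC is perpendicular to ZC, so D = C + (0, -11) = (-33.900, -11.000). On A1, C sits at bearing 90° from D; a 108° counterclockwise sweep puts G at bearing 198°, so G = D + 11.0·(cos 198°, sin 198°) = (-44.362, -14.399). Tangency of A1 to GP means the radius DG is perpendicular to GP, so GP runs along (−sin 198°, cos 198°); with |GP| = 36.1, P = (-33.206, -48.732). Then |ZP| = |P − Z| = 58.970.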